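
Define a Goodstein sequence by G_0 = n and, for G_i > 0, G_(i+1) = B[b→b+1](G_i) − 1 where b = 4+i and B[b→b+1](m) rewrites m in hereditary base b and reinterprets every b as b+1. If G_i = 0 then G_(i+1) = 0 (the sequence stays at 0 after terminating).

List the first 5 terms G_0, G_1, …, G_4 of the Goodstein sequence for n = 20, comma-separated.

G_0 = 20. HB_4(20) = 4^2 + 4. Bump = 30. G_1 = 29.
G_1 = 29. HB_5(29) = 5^2 + 4. Bump = 40. G_2 = 39.
G_2 = 39. HB_6(39) = 6^2 + 3. Bump = 52. G_3 = 51.
G_3 = 51. HB_7(51) = 7^2 + 2. Bump = 66. G_4 = 65.

20, 29, 39, 51, 65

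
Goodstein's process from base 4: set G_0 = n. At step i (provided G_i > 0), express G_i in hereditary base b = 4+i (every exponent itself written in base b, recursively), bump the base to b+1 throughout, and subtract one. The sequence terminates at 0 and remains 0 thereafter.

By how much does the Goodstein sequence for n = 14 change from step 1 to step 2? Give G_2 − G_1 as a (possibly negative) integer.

step 0: 14 = 3·4 + 2; sub 5 for 4: 3·5 + 2; = 17; G_1 = 17−1 = 16
step 1: 16 = 3·5 + 1; sub 6 for 5: 3·6 + 1; = 19; G_2 = 19−1 = 18

2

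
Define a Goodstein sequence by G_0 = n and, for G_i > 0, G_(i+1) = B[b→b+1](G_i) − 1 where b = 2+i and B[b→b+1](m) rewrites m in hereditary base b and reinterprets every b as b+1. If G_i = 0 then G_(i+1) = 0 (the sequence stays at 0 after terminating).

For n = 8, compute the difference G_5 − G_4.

G_0 = 8. HB_2(8) = 2^(2 + 1). Bump = 81. G_1 = 80.
G_1 = 80. HB_3(80) = 2·3^3 + 2·3^2 + 2·3 + 2. Bump = 554. G_2 = 553.
G_2 = 553. HB_4(553) = 2·4^4 + 2·4^2 + 2·4 + 1. Bump = 6311. G_3 = 6310.
G_3 = 6310. HB_5(6310) = 2·5^5 + 2·5^2 + 2·5. Bump = 93396. G_4 = 93395.
G_4 = 93395. HB_6(93395) = 2·6^6 + 2·6^2 + 6 + 5. Bump = 1647196. G_5 = 1647195.

1553800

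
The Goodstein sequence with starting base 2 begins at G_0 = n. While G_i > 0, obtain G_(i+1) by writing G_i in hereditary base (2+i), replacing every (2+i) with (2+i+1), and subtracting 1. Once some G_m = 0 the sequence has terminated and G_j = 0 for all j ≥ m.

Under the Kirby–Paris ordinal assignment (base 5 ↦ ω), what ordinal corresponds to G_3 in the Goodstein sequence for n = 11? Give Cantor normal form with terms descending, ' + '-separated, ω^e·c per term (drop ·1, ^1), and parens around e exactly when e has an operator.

ω^(ω + 1) + 2

(0) 11|_2 = 2^(2 + 1) + 2 + 1 ↦ 3^(3 + 1) + 3 + 1|_3 = 85 ⇒ 84
(1) 84|_3 = 3^(3 + 1) + 3 ↦ 4^(4 + 1) + 4|_4 = 1028 ⇒ 1027
(2) 1027|_4 = 4^(4 + 1) + 3 ↦ 5^(5 + 1) + 3|_5 = 15628 ⇒ 15627
(3) 15627|_5 = 5^(5 + 1) + 2 ↦ 6^(6 + 1) + 2|_6 = 279938 ⇒ 279937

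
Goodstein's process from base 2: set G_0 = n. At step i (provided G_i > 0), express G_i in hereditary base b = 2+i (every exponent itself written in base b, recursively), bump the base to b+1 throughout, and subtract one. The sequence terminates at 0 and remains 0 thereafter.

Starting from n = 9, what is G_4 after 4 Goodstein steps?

G_0=9  [base 2] 2^(2 + 1) + 1  →[2↦3]→  3^(3 + 1) + 1 = 82  −1 ⇒ G_1=81
G_1=81  [base 3] 3^(3 + 1)  →[3↦4]→  4^(4 + 1) = 1024  −1 ⇒ G_2=1023
G_2=1023  [base 4] 3·4^4 + 3·4^3 + 3·4^2 + 3·4 + 3  →[4↦5]→  3·5^5 + 3·5^3 + 3·5^2 + 3·5 + 3 = 9843  −1 ⇒ G_3=9842
G_3=9842  [base 5] 3·5^5 + 3·5^3 + 3·5^2 + 3·5 + 2  →[5↦6]→  3·6^6 + 3·6^3 + 3·6^2 + 3·6 + 2 = 140744  −1 ⇒ G_4=140743
G_4=140743  [base 6] 3·6^6 + 3·6^3 + 3·6^2 + 3·6 + 1  →[6↦7]→  3·7^7 + 3·7^3 + 3·7^2 + 3·7 + 1 = 2471827  −1 ⇒ G_5=2471826

140743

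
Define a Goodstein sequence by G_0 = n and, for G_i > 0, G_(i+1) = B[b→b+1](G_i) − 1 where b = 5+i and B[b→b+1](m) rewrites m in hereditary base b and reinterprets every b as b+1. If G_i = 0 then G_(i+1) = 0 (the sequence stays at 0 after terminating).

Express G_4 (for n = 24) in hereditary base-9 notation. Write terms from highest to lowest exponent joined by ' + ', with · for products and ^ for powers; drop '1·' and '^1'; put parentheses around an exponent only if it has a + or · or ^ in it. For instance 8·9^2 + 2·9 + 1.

4·9

(0) 24|_5 = 4·5 + 4 ↦ 4·6 + 4|_6 = 28 ⇒ 27
(1) 27|_6 = 4·6 + 3 ↦ 4·7 + 3|_7 = 31 ⇒ 30
(2) 30|_7 = 4·7 + 2 ↦ 4·8 + 2|_8 = 34 ⇒ 33
(3) 33|_8 = 4·8 + 1 ↦ 4·9 + 1|_9 = 37 ⇒ 36
(4) 36|_9 = 4·9 ↦ 4·10|_10 = 40 ⇒ 39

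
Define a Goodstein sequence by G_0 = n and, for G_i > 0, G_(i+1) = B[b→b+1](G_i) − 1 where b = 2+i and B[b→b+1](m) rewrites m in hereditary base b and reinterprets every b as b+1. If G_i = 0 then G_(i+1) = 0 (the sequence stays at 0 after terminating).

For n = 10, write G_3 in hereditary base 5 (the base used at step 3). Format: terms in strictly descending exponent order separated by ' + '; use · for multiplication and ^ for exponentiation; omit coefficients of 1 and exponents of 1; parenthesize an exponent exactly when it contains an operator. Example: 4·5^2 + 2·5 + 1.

10 —HB2→ 2^(2 + 1) + 2 —bump→ 3^(3 + 1) + 3 = 84 —(−1)→ 83
83 —HB3→ 3^(3 + 1) + 2 —bump→ 4^(4 + 1) + 2 = 1026 —(−1)→ 1025
1025 —HB4→ 4^(4 + 1) + 1 —bump→ 5^(5 + 1) + 1 = 15626 —(−1)→ 15625

5^(5 + 1)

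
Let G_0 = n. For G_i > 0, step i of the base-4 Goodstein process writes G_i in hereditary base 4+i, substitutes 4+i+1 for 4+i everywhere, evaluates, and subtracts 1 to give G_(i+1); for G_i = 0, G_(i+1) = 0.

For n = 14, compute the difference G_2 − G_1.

14 —HB4→ 3·4 + 2 —bump→ 3·5 + 2 = 17 —(−1)→ 16
16 —HB5→ 3·5 + 1 —bump→ 3·6 + 1 = 19 —(−1)→ 18

2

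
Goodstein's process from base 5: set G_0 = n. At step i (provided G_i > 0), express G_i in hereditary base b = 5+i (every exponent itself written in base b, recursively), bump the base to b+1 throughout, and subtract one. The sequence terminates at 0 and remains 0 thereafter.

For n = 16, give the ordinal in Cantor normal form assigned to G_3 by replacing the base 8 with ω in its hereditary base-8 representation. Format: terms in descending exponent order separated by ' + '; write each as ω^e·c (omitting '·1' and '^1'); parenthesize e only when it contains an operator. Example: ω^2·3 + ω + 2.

ω·2 + 5

i=0: 16 = 3·5 + 1 (b=5); 5→6: 3·6 + 1 = 19; 19−1 = 18
i=1: 18 = 3·6 (b=6); 6→7: 3·7 = 21; 21−1 = 20
i=2: 20 = 2·7 + 6 (b=7); 7→8: 2·8 + 6 = 22; 22−1 = 21
i=3: 21 = 2·8 + 5 (b=8); 8→9: 2·9 + 5 = 23; 23−1 = 22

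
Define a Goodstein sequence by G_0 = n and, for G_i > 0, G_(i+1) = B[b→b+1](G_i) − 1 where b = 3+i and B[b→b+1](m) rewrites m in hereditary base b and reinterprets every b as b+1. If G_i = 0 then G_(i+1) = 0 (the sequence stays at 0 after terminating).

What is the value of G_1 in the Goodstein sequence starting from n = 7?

G_0 = 7. HB_3(7) = 2·3 + 1. Bump = 9. G_1 = 8.
G_1 = 8. HB_4(8) = 2·4. Bump = 10. G_2 = 9.

8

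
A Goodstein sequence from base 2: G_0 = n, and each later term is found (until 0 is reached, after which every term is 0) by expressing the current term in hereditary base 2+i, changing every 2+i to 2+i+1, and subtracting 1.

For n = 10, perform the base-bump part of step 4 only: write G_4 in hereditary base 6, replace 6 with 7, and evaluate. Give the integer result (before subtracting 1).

4215755

G_0 = 10. HB_2(10) = 2^(2 + 1) + 2. Bump = 84. G_1 = 83.
G_1 = 83. HB_3(83) = 3^(3 + 1) + 2. Bump = 1026. G_2 = 1025.
G_2 = 1025. HB_4(1025) = 4^(4 + 1) + 1. Bump = 15626. G_3 = 15625.
G_3 = 15625. HB_5(15625) = 5^(5 + 1). Bump = 279936. G_4 = 279935.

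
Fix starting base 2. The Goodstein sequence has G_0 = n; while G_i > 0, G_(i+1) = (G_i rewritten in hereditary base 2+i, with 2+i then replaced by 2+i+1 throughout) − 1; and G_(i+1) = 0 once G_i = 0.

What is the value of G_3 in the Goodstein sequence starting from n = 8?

i=0: 8 = 2^(2 + 1) (b=2); 2→3: 3^(3 + 1) = 81; 81−1 = 80
i=1: 80 = 2·3^3 + 2·3^2 + 2·3 + 2 (b=3); 3→4: 2·4^4 + 2·4^2 + 2·4 + 2 = 554; 554−1 = 553
i=2: 553 = 2·4^4 + 2·4^2 + 2·4 + 1 (b=4); 4→5: 2·5^5 + 2·5^2 + 2·5 + 1 = 6311; 6311−1 = 6310
i=3: 6310 = 2·5^5 + 2·5^2 + 2·5 (b=5); 5→6: 2·6^6 + 2·6^2 + 2·6 = 93396; 93396−1 = 93395

6310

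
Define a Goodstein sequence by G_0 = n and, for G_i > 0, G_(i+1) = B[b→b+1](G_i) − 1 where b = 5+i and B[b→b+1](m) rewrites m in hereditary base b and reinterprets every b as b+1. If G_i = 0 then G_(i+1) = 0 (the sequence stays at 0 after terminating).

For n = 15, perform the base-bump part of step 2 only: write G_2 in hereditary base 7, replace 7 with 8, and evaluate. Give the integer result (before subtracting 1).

[0] 15 ≡ 3·5 (base 5). Lift 6: 18. −1: 17.
[1] 17 ≡ 2·6 + 5 (base 6). Lift 7: 19. −1: 18.

20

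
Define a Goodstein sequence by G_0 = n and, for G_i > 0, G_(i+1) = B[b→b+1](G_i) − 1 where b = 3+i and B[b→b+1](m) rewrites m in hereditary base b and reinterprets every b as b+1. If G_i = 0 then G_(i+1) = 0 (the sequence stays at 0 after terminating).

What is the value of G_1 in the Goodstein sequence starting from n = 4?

4

G_0 = 4. HB_3(4) = 3 + 1. Bump = 5. G_1 = 4.
G_1 = 4. HB_4(4) = 4. Bump = 5. G_2 = 4.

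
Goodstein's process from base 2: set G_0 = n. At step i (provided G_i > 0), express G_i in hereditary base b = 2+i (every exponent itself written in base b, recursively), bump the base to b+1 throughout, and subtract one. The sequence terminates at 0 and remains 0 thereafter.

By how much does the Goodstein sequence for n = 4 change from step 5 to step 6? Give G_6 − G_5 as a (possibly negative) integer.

30

G_0 = 4. HB_2(4) = 2^2. Bump = 27. G_1 = 26.
G_1 = 26. HB_3(26) = 2·3^2 + 2·3 + 2. Bump = 42. G_2 = 41.
G_2 = 41. HB_4(41) = 2·4^2 + 2·4 + 1. Bump = 61. G_3 = 60.
G_3 = 60. HB_5(60) = 2·5^2 + 2·5. Bump = 84. G_4 = 83.
G_4 = 83. HB_6(83) = 2·6^2 + 6 + 5. Bump = 110. G_5 = 109.
G_5 = 109. HB_7(109) = 2·7^2 + 7 + 4. Bump = 140. G_6 = 139.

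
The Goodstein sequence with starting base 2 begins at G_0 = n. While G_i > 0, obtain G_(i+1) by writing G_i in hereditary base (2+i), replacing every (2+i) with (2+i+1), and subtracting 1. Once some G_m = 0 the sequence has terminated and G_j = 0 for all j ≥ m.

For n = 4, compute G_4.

G_0=4  [base 2] 2^2  →[2↦3]→  3^3 = 27  −1 ⇒ G_1=26
G_1=26  [base 3] 2·3^2 + 2·3 + 2  →[3↦4]→  2·4^2 + 2·4 + 2 = 42  −1 ⇒ G_2=41
G_2=41  [base 4] 2·4^2 + 2·4 + 1  →[4↦5]→  2·5^2 + 2·5 + 1 = 61  −1 ⇒ G_3=60
G_3=60  [base 5] 2·5^2 + 2·5  →[5↦6]→  2·6^2 + 2·6 = 84  −1 ⇒ G_4=83

83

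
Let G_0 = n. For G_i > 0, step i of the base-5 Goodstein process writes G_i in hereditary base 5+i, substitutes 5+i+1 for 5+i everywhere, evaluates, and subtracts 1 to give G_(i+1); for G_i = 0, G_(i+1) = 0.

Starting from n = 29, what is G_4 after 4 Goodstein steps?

81

step 0: 29 = 5^2 + 4; sub 6 for 5: 6^2 + 4; = 40; G_1 = 40−1 = 39
step 1: 39 = 6^2 + 3; sub 7 for 6: 7^2 + 3; = 52; G_2 = 52−1 = 51
step 2: 51 = 7^2 + 2; sub 8 for 7: 8^2 + 2; = 66; G_3 = 66−1 = 65
step 3: 65 = 8^2 + 1; sub 9 for 8: 9^2 + 1; = 82; G_4 = 82−1 = 81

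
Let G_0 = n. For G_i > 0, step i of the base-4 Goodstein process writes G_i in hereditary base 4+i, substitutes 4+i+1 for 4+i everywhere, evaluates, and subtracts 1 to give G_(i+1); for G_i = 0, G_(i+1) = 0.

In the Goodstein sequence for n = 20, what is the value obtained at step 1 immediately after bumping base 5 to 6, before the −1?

40

i=0: 20 = 4^2 + 4 (b=4); 4→5: 5^2 + 5 = 30; 30−1 = 29
i=1: 29 = 5^2 + 4 (b=5); 5→6: 6^2 + 4 = 40; 40−1 = 39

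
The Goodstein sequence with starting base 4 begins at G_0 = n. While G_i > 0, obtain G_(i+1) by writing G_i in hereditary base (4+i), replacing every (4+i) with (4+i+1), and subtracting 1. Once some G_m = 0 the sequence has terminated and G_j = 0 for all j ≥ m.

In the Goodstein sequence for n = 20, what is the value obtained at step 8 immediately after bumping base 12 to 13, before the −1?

20 —HB4→ 4^2 + 4 —bump→ 5^2 + 5 = 30 —(−1)→ 29
29 —HB5→ 5^2 + 4 —bump→ 6^2 + 4 = 40 —(−1)→ 39
39 —HB6→ 6^2 + 3 —bump→ 7^2 + 3 = 52 —(−1)→ 51
51 —HB7→ 7^2 + 2 —bump→ 8^2 + 2 = 66 —(−1)→ 65
65 —HB8→ 8^2 + 1 —bump→ 9^2 + 1 = 82 —(−1)→ 81
81 —HB9→ 9^2 —bump→ 10^2 = 100 —(−1)→ 99
99 —HB10→ 9·10 + 9 —bump→ 9·11 + 9 = 108 —(−1)→ 107
107 —HB11→ 9·11 + 8 —bump→ 9·12 + 8 = 116 —(−1)→ 115
115 —HB12→ 9·12 + 7 —bump→ 9·13 + 7 = 124 —(−1)→ 123

124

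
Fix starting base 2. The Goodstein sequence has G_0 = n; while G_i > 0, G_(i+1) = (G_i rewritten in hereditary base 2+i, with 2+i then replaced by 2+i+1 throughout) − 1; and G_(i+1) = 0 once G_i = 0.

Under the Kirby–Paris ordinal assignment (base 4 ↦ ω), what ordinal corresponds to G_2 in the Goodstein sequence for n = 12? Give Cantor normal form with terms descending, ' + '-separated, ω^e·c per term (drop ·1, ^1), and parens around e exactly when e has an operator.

ω^(ω + 1) + ω^2·2 + ω·2 + 1

i=0: 12 = 2^(2 + 1) + 2^2 (b=2); 2→3: 3^(3 + 1) + 3^3 = 108; 108−1 = 107
i=1: 107 = 3^(3 + 1) + 2·3^2 + 2·3 + 2 (b=3); 3→4: 4^(4 + 1) + 2·4^2 + 2·4 + 2 = 1066; 1066−1 = 1065
i=2: 1065 = 4^(4 + 1) + 2·4^2 + 2·4 + 1 (b=4); 4→5: 5^(5 + 1) + 2·5^2 + 2·5 + 1 = 15686; 15686−1 = 15685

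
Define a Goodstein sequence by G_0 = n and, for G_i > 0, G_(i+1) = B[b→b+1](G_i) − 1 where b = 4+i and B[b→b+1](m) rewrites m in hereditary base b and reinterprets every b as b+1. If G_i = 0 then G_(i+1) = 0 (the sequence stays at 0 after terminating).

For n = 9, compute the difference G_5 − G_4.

0

i=0: 9 = 2·4 + 1 (b=4); 4→5: 2·5 + 1 = 11; 11−1 = 10
i=1: 10 = 2·5 (b=5); 5→6: 2·6 = 12; 12−1 = 11
i=2: 11 = 6 + 5 (b=6); 6→7: 7 + 5 = 12; 12−1 = 11
i=3: 11 = 7 + 4 (b=7); 7→8: 8 + 4 = 12; 12−1 = 11
i=4: 11 = 8 + 3 (b=8); 8→9: 9 + 3 = 12; 12−1 = 11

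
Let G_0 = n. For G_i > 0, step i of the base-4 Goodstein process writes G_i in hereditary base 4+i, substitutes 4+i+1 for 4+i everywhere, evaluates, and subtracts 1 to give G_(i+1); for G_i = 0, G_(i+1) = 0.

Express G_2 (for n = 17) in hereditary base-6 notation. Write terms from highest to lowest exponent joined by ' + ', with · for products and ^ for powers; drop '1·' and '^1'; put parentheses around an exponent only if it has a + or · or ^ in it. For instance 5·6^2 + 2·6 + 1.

5·6 + 5

base 4: 17 = 4^2 + 1; at 5: 5^2 + 1 = 26; next = 25
base 5: 25 = 5^2; at 6: 6^2 = 36; next = 35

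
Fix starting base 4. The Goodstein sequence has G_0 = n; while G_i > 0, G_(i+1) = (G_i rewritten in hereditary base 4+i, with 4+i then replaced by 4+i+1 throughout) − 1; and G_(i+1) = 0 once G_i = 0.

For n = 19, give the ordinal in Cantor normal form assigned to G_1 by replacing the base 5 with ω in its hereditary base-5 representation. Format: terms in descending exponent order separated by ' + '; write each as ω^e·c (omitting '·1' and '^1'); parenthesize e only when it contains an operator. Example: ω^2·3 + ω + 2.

19 —HB4→ 4^2 + 3 —bump→ 5^2 + 3 = 28 —(−1)→ 27
27 —HB5→ 5^2 + 2 —bump→ 6^2 + 2 = 38 —(−1)→ 37

ω^2 + 2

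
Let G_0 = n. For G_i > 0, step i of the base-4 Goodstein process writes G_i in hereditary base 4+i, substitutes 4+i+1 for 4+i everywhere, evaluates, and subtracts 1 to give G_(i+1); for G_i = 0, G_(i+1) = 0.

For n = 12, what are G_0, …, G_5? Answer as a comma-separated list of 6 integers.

12, 14, 15, 16, 17, 18

base 4: 12 = 3·4; at 5: 3·5 = 15; next = 14
base 5: 14 = 2·5 + 4; at 6: 2·6 + 4 = 16; next = 15
base 6: 15 = 2·6 + 3; at 7: 2·7 + 3 = 17; next = 16
base 7: 16 = 2·7 + 2; at 8: 2·8 + 2 = 18; next = 17
base 8: 17 = 2·8 + 1; at 9: 2·9 + 1 = 19; next = 18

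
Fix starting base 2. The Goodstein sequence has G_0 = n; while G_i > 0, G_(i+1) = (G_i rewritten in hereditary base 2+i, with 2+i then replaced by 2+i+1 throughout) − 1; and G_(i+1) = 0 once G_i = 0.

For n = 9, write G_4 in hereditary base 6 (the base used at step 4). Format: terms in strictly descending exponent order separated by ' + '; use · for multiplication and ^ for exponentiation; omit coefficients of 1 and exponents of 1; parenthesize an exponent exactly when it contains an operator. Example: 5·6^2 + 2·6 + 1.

3·6^6 + 3·6^3 + 3·6^2 + 3·6 + 1

step 0: 9 = 2^(2 + 1) + 1; sub 3 for 2: 3^(3 + 1) + 1; = 82; G_1 = 82−1 = 81
step 1: 81 = 3^(3 + 1); sub 4 for 3: 4^(4 + 1); = 1024; G_2 = 1024−1 = 1023
step 2: 1023 = 3·4^4 + 3·4^3 + 3·4^2 + 3·4 + 3; sub 5 for 4: 3·5^5 + 3·5^3 + 3·5^2 + 3·5 + 3; = 9843; G_3 = 9843−1 = 9842
step 3: 9842 = 3·5^5 + 3·5^3 + 3·5^2 + 3·5 + 2; sub 6 for 5: 3·6^6 + 3·6^3 + 3·6^2 + 3·6 + 2; = 140744; G_4 = 140744−1 = 140743
step 4: 140743 = 3·6^6 + 3·6^3 + 3·6^2 + 3·6 + 1; sub 7 for 6: 3·7^7 + 3·7^3 + 3·7^2 + 3·7 + 1; = 2471827; G_5 = 2471827−1 = 2471826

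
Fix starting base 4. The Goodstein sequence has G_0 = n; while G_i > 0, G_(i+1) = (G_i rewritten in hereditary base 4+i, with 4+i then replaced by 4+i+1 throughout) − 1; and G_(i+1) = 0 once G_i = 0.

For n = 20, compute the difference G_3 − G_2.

G_0 = 20. HB_4(20) = 4^2 + 4. Bump = 30. G_1 = 29.
G_1 = 29. HB_5(29) = 5^2 + 4. Bump = 40. G_2 = 39.
G_2 = 39. HB_6(39) = 6^2 + 3. Bump = 52. G_3 = 51.

12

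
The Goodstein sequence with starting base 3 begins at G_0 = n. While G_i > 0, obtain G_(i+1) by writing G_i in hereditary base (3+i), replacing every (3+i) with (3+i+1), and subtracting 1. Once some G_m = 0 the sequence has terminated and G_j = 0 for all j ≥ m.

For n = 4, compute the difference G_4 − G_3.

G_0 = 4. HB_3(4) = 3 + 1. Bump = 5. G_1 = 4.
G_1 = 4. HB_4(4) = 4. Bump = 5. G_2 = 4.
G_2 = 4. HB_5(4) = 4. Bump = 4. G_3 = 3.
G_3 = 3. HB_6(3) = 3. Bump = 3. G_4 = 2.

-1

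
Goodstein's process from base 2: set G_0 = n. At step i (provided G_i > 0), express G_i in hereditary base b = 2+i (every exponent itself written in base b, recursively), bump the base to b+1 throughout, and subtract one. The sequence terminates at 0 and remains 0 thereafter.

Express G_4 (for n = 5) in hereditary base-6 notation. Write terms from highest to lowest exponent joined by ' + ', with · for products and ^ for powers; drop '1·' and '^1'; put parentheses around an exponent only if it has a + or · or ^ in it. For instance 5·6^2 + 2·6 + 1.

G_0 = 5. HB_2(5) = 2^2 + 1. Bump = 28. G_1 = 27.
G_1 = 27. HB_3(27) = 3^3. Bump = 256. G_2 = 255.
G_2 = 255. HB_4(255) = 3·4^3 + 3·4^2 + 3·4 + 3. Bump = 468. G_3 = 467.
G_3 = 467. HB_5(467) = 3·5^3 + 3·5^2 + 3·5 + 2. Bump = 776. G_4 = 775.

3·6^3 + 3·6^2 + 3·6 + 1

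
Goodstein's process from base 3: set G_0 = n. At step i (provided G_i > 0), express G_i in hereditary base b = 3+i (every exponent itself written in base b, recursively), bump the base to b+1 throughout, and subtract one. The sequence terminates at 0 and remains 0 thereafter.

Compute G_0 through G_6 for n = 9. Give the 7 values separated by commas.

i=0: 9 = 3^2 (b=3); 3→4: 4^2 = 16; 16−1 = 15
i=1: 15 = 3·4 + 3 (b=4); 4→5: 3·5 + 3 = 18; 18−1 = 17
i=2: 17 = 3·5 + 2 (b=5); 5→6: 3·6 + 2 = 20; 20−1 = 19
i=3: 19 = 3·6 + 1 (b=6); 6→7: 3·7 + 1 = 22; 22−1 = 21
i=4: 21 = 3·7 (b=7); 7→8: 3·8 = 24; 24−1 = 23
i=5: 23 = 2·8 + 7 (b=8); 8→9: 2·9 + 7 = 25; 25−1 = 24

9, 15, 17, 19, 21, 23, 24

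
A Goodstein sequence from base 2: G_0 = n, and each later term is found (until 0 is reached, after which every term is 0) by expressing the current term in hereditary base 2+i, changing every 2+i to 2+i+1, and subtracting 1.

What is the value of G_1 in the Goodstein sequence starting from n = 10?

83

base 2: 10 = 2^(2 + 1) + 2; at 3: 3^(3 + 1) + 3 = 84; next = 83
base 3: 83 = 3^(3 + 1) + 2; at 4: 4^(4 + 1) + 2 = 1026; next = 1025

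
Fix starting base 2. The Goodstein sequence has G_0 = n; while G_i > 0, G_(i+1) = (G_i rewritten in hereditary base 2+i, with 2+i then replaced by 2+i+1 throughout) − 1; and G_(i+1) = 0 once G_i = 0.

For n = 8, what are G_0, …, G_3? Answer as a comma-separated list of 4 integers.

8, 80, 553, 6310

step 0: 8 = 2^(2 + 1); sub 3 for 2: 3^(3 + 1); = 81; G_1 = 81−1 = 80
step 1: 80 = 2·3^3 + 2·3^2 + 2·3 + 2; sub 4 for 3: 2·4^4 + 2·4^2 + 2·4 + 2; = 554; G_2 = 554−1 = 553
step 2: 553 = 2·4^4 + 2·4^2 + 2·4 + 1; sub 5 for 4: 2·5^5 + 2·5^2 + 2·5 + 1; = 6311; G_3 = 6311−1 = 6310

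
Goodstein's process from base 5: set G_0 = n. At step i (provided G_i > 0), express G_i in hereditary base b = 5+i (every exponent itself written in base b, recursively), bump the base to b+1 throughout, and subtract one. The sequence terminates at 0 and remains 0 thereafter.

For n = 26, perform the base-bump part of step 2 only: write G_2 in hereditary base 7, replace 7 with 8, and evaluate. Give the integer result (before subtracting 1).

54

[0] 26 ≡ 5^2 + 1 (base 5). Lift 6: 37. −1: 36.
[1] 36 ≡ 6^2 (base 6). Lift 7: 49. −1: 48.
[2] 48 ≡ 6·7 + 6 (base 7). Lift 8: 54. −1: 53.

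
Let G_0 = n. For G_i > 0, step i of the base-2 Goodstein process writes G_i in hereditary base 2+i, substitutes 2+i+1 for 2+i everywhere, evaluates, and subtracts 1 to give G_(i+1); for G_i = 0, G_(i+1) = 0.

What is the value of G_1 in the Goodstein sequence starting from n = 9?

[0] 9 ≡ 2^(2 + 1) + 1 (base 2). Lift 3: 82. −1: 81.
[1] 81 ≡ 3^(3 + 1) (base 3). Lift 4: 1024. −1: 1023.

81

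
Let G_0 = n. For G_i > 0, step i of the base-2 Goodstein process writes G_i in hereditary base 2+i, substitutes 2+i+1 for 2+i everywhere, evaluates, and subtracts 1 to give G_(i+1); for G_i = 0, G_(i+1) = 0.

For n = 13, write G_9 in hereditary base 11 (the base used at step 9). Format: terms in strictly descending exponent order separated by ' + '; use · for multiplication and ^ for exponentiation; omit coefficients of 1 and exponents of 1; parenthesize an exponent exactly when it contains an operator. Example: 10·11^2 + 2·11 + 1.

11^(11 + 1) + 3·11^3 + 3·11^2 + 2·11 + 4

G_0=13  [base 2] 2^(2 + 1) + 2^2 + 1  →[2↦3]→  3^(3 + 1) + 3^3 + 1 = 109  −1 ⇒ G_1=108
G_1=108  [base 3] 3^(3 + 1) + 3^3  →[3↦4]→  4^(4 + 1) + 4^4 = 1280  −1 ⇒ G_2=1279
G_2=1279  [base 4] 4^(4 + 1) + 3·4^3 + 3·4^2 + 3·4 + 3  →[4↦5]→  5^(5 + 1) + 3·5^3 + 3·5^2 + 3·5 + 3 = 16093  −1 ⇒ G_3=16092
G_3=16092  [base 5] 5^(5 + 1) + 3·5^3 + 3·5^2 + 3·5 + 2  →[5↦6]→  6^(6 + 1) + 3·6^3 + 3·6^2 + 3·6 + 2 = 280712  −1 ⇒ G_4=280711
G_4=280711  [base 6] 6^(6 + 1) + 3·6^3 + 3·6^2 + 3·6 + 1  →[6↦7]→  7^(7 + 1) + 3·7^3 + 3·7^2 + 3·7 + 1 = 5765999  −1 ⇒ G_5=5765998
G_5=5765998  [base 7] 7^(7 + 1) + 3·7^3 + 3·7^2 + 3·7  →[7↦8]→  8^(8 + 1) + 3·8^3 + 3·8^2 + 3·8 = 134219480  −1 ⇒ G_6=134219479
G_6=134219479  [base 8] 8^(8 + 1) + 3·8^3 + 3·8^2 + 2·8 + 7  →[8↦9]→  9^(9 + 1) + 3·9^3 + 3·9^2 + 2·9 + 7 = 3486786856  −1 ⇒ G_7=3486786855
G_7=3486786855  [base 9] 9^(9 + 1) + 3·9^3 + 3·9^2 + 2·9 + 6  →[9↦10]→  10^(10 + 1) + 3·10^3 + 3·10^2 + 2·10 + 6 = 100000003326  −1 ⇒ G_8=100000003325
G_8=100000003325  [base 10] 10^(10 + 1) + 3·10^3 + 3·10^2 + 2·10 + 5  →[10↦11]→  11^(11 + 1) + 3·11^3 + 3·11^2 + 2·11 + 5 = 3138428381104  −1 ⇒ G_9=3138428381103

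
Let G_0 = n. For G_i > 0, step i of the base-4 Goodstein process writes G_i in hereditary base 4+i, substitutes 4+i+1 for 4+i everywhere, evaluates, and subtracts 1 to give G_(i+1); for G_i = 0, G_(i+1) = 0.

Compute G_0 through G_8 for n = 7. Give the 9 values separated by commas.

7, 7, 7, 7, 7, 6, 5, 4, 3

7 —HB4→ 4 + 3 —bump→ 5 + 3 = 8 —(−1)→ 7
7 —HB5→ 5 + 2 —bump→ 6 + 2 = 8 —(−1)→ 7
7 —HB6→ 6 + 1 —bump→ 7 + 1 = 8 —(−1)→ 7
7 —HB7→ 7 —bump→ 8 = 8 —(−1)→ 7
7 —HB8→ 7 —bump→ 7 = 7 —(−1)→ 6
6 —HB9→ 6 —bump→ 6 = 6 —(−1)→ 5
5 —HB10→ 5 —bump→ 5 = 5 —(−1)→ 4
4 —HB11→ 4 —bump→ 4 = 4 —(−1)→ 3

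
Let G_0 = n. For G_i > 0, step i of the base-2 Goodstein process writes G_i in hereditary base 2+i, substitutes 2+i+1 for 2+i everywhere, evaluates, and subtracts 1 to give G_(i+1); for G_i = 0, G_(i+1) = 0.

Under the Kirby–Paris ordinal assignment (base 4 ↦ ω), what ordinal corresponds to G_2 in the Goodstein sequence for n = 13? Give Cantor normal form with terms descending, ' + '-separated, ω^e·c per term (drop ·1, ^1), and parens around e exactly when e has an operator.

base 2: 13 = 2^(2 + 1) + 2^2 + 1; at 3: 3^(3 + 1) + 3^3 + 1 = 109; next = 108
base 3: 108 = 3^(3 + 1) + 3^3; at 4: 4^(4 + 1) + 4^4 = 1280; next = 1279

ω^(ω + 1) + ω^3·3 + ω^2·3 + ω·3 + 3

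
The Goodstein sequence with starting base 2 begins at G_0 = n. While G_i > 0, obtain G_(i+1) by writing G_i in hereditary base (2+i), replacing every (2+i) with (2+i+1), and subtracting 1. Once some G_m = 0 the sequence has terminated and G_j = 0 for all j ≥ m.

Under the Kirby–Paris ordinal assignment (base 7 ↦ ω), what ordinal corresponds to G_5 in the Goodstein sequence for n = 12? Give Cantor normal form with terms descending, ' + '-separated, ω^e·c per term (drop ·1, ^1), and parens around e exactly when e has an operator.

ω^(ω + 1) + ω^2·2 + ω + 4

[0] 12 ≡ 2^(2 + 1) + 2^2 (base 2). Lift 3: 108. −1: 107.
[1] 107 ≡ 3^(3 + 1) + 2·3^2 + 2·3 + 2 (base 3). Lift 4: 1066. −1: 1065.
[2] 1065 ≡ 4^(4 + 1) + 2·4^2 + 2·4 + 1 (base 4). Lift 5: 15686. −1: 15685.
[3] 15685 ≡ 5^(5 + 1) + 2·5^2 + 2·5 (base 5). Lift 6: 280020. −1: 280019.
[4] 280019 ≡ 6^(6 + 1) + 2·6^2 + 6 + 5 (base 6). Lift 7: 5764911. −1: 5764910.
[5] 5764910 ≡ 7^(7 + 1) + 2·7^2 + 7 + 4 (base 7). Lift 8: 134217868. −1: 134217867.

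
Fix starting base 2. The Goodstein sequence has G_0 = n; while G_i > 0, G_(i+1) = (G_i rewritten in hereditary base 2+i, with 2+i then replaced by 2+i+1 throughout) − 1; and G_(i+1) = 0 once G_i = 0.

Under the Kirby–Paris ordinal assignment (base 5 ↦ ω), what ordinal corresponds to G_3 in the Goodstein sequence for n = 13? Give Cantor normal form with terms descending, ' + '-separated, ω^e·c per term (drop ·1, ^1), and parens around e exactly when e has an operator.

i=0: 13 = 2^(2 + 1) + 2^2 + 1 (b=2); 2→3: 3^(3 + 1) + 3^3 + 1 = 109; 109−1 = 108
i=1: 108 = 3^(3 + 1) + 3^3 (b=3); 3→4: 4^(4 + 1) + 4^4 = 1280; 1280−1 = 1279
i=2: 1279 = 4^(4 + 1) + 3·4^3 + 3·4^2 + 3·4 + 3 (b=4); 4→5: 5^(5 + 1) + 3·5^3 + 3·5^2 + 3·5 + 3 = 16093; 16093−1 = 16092

ω^(ω + 1) + ω^3·3 + ω^2·3 + ω·3 + 2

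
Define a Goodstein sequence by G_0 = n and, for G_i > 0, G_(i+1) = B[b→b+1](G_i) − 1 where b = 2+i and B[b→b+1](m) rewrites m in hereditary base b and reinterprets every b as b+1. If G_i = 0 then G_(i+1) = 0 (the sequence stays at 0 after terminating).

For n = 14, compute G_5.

base 2: 14 = 2^(2 + 1) + 2^2 + 2; at 3: 3^(3 + 1) + 3^3 + 3 = 111; next = 110
base 3: 110 = 3^(3 + 1) + 3^3 + 2; at 4: 4^(4 + 1) + 4^4 + 2 = 1282; next = 1281
base 4: 1281 = 4^(4 + 1) + 4^4 + 1; at 5: 5^(5 + 1) + 5^5 + 1 = 18751; next = 18750
base 5: 18750 = 5^(5 + 1) + 5^5; at 6: 6^(6 + 1) + 6^6 = 326592; next = 326591
base 6: 326591 = 6^(6 + 1) + 5·6^5 + 5·6^4 + 5·6^3 + 5·6^2 + 5·6 + 5; at 7: 7^(7 + 1) + 5·7^5 + 5·7^4 + 5·7^3 + 5·7^2 + 5·7 + 5 = 5862841; next = 5862840
base 7: 5862840 = 7^(7 + 1) + 5·7^5 + 5·7^4 + 5·7^3 + 5·7^2 + 5·7 + 4; at 8: 8^(8 + 1) + 5·8^5 + 5·8^4 + 5·8^3 + 5·8^2 + 5·8 + 4 = 134404972; next = 134404971

5862840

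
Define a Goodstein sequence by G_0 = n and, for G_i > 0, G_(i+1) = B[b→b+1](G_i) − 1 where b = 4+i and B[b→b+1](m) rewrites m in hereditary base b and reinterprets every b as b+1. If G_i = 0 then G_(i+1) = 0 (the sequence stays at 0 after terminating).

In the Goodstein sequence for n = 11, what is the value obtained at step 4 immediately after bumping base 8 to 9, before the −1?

16

[0] 11 ≡ 2·4 + 3 (base 4). Lift 5: 13. −1: 12.
[1] 12 ≡ 2·5 + 2 (base 5). Lift 6: 14. −1: 13.
[2] 13 ≡ 2·6 + 1 (base 6). Lift 7: 15. −1: 14.
[3] 14 ≡ 2·7 (base 7). Lift 8: 16. −1: 15.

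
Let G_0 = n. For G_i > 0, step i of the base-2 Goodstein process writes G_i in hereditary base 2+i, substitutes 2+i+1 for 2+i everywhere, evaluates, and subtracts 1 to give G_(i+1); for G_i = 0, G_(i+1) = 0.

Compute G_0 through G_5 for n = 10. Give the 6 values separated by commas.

G_0 = 10. HB_2(10) = 2^(2 + 1) + 2. Bump = 84. G_1 = 83.
G_1 = 83. HB_3(83) = 3^(3 + 1) + 2. Bump = 1026. G_2 = 1025.
G_2 = 1025. HB_4(1025) = 4^(4 + 1) + 1. Bump = 15626. G_3 = 15625.
G_3 = 15625. HB_5(15625) = 5^(5 + 1). Bump = 279936. G_4 = 279935.
G_4 = 279935. HB_6(279935) = 5·6^6 + 5·6^5 + 5·6^4 + 5·6^3 + 5·6^2 + 5·6 + 5. Bump = 4215755. G_5 = 4215754.

10, 83, 1025, 15625, 279935, 4215754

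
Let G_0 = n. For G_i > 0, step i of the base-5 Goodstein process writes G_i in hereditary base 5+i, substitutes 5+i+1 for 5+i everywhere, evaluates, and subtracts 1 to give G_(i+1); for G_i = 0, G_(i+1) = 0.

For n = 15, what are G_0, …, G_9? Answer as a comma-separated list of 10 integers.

15, 17, 18, 19, 20, 21, 22, 23, 23, 23

i=0: 15 = 3·5 (b=5); 5→6: 3·6 = 18; 18−1 = 17
i=1: 17 = 2·6 + 5 (b=6); 6→7: 2·7 + 5 = 19; 19−1 = 18
i=2: 18 = 2·7 + 4 (b=7); 7→8: 2·8 + 4 = 20; 20−1 = 19
i=3: 19 = 2·8 + 3 (b=8); 8→9: 2·9 + 3 = 21; 21−1 = 20
i=4: 20 = 2·9 + 2 (b=9); 9→10: 2·10 + 2 = 22; 22−1 = 21
i=5: 21 = 2·10 + 1 (b=10); 10→11: 2·11 + 1 = 23; 23−1 = 22
i=6: 22 = 2·11 (b=11); 11→12: 2·12 = 24; 24−1 = 23
i=7: 23 = 12 + 11 (b=12); 12→13: 13 + 11 = 24; 24−1 = 23
i=8: 23 = 13 + 10 (b=13); 13→14: 14 + 10 = 24; 24−1 = 23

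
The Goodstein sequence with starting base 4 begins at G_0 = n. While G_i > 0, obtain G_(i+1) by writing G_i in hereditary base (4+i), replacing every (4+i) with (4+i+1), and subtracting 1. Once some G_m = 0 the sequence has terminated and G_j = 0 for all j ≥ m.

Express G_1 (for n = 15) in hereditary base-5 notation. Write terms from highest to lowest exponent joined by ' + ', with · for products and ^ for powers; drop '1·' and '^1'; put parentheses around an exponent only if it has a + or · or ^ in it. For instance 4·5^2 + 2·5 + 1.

G_0=15  [base 4] 3·4 + 3  →[4↦5]→  3·5 + 3 = 18  −1 ⇒ G_1=17
G_1=17  [base 5] 3·5 + 2  →[5↦6]→  3·6 + 2 = 20  −1 ⇒ G_2=19

3·5 + 2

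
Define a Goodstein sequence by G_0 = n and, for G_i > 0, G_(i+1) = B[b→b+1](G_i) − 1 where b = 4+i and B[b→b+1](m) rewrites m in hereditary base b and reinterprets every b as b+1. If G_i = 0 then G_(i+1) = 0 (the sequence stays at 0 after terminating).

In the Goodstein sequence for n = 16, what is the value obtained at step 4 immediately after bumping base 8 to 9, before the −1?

37

G_0 = 16. HB_4(16) = 4^2. Bump = 25. G_1 = 24.
G_1 = 24. HB_5(24) = 4·5 + 4. Bump = 28. G_2 = 27.
G_2 = 27. HB_6(27) = 4·6 + 3. Bump = 31. G_3 = 30.
G_3 = 30. HB_7(30) = 4·7 + 2. Bump = 34. G_4 = 33.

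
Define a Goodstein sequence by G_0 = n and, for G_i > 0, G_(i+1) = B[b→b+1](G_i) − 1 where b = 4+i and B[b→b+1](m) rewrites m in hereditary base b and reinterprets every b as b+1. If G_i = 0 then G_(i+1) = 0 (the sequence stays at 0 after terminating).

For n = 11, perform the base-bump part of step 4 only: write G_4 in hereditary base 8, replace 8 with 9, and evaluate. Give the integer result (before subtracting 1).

16

[0] 11 ≡ 2·4 + 3 (base 4). Lift 5: 13. −1: 12.
[1] 12 ≡ 2·5 + 2 (base 5). Lift 6: 14. −1: 13.
[2] 13 ≡ 2·6 + 1 (base 6). Lift 7: 15. −1: 14.
[3] 14 ≡ 2·7 (base 7). Lift 8: 16. −1: 15.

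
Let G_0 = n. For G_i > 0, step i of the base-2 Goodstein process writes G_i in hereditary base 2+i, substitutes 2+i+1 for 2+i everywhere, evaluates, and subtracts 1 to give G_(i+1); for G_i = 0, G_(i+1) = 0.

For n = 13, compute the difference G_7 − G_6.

(0) 13|_2 = 2^(2 + 1) + 2^2 + 1 ↦ 3^(3 + 1) + 3^3 + 1|_3 = 109 ⇒ 108
(1) 108|_3 = 3^(3 + 1) + 3^3 ↦ 4^(4 + 1) + 4^4|_4 = 1280 ⇒ 1279
(2) 1279|_4 = 4^(4 + 1) + 3·4^3 + 3·4^2 + 3·4 + 3 ↦ 5^(5 + 1) + 3·5^3 + 3·5^2 + 3·5 + 3|_5 = 16093 ⇒ 16092
(3) 16092|_5 = 5^(5 + 1) + 3·5^3 + 3·5^2 + 3·5 + 2 ↦ 6^(6 + 1) + 3·6^3 + 3·6^2 + 3·6 + 2|_6 = 280712 ⇒ 280711
(4) 280711|_6 = 6^(6 + 1) + 3·6^3 + 3·6^2 + 3·6 + 1 ↦ 7^(7 + 1) + 3·7^3 + 3·7^2 + 3·7 + 1|_7 = 5765999 ⇒ 5765998
(5) 5765998|_7 = 7^(7 + 1) + 3·7^3 + 3·7^2 + 3·7 ↦ 8^(8 + 1) + 3·8^3 + 3·8^2 + 3·8|_8 = 134219480 ⇒ 134219479
(6) 134219479|_8 = 8^(8 + 1) + 3·8^3 + 3·8^2 + 2·8 + 7 ↦ 9^(9 + 1) + 3·9^3 + 3·9^2 + 2·9 + 7|_9 = 3486786856 ⇒ 3486786855

3352567376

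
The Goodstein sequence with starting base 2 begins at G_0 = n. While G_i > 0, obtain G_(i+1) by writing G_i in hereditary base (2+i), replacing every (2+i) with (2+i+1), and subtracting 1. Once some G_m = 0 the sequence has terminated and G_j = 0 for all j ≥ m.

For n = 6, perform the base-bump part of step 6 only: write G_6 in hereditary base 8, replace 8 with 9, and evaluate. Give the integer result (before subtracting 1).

[0] 6 ≡ 2^2 + 2 (base 2). Lift 3: 30. −1: 29.
[1] 29 ≡ 3^3 + 2 (base 3). Lift 4: 258. −1: 257.
[2] 257 ≡ 4^4 + 1 (base 4). Lift 5: 3126. −1: 3125.
[3] 3125 ≡ 5^5 (base 5). Lift 6: 46656. −1: 46655.
[4] 46655 ≡ 5·6^5 + 5·6^4 + 5·6^3 + 5·6^2 + 5·6 + 5 (base 6). Lift 7: 98040. −1: 98039.
[5] 98039 ≡ 5·7^5 + 5·7^4 + 5·7^3 + 5·7^2 + 5·7 + 4 (base 7). Lift 8: 187244. −1: 187243.

332148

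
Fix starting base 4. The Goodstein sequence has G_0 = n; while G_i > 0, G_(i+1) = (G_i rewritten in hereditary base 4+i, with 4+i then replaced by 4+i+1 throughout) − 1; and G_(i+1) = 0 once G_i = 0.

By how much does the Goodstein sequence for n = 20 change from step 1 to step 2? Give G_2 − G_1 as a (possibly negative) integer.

G_0 = 20. HB_4(20) = 4^2 + 4. Bump = 30. G_1 = 29.
G_1 = 29. HB_5(29) = 5^2 + 4. Bump = 40. G_2 = 39.

10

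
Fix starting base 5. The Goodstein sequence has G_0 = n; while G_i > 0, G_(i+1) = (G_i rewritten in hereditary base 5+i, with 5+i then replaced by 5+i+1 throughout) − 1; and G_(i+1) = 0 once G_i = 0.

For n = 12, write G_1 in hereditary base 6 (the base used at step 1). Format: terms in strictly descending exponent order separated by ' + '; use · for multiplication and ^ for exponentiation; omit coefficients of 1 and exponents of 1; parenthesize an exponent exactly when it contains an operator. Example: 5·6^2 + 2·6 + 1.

2·6 + 1

G_0 = 12. HB_5(12) = 2·5 + 2. Bump = 14. G_1 = 13.
G_1 = 13. HB_6(13) = 2·6 + 1. Bump = 15. G_2 = 14.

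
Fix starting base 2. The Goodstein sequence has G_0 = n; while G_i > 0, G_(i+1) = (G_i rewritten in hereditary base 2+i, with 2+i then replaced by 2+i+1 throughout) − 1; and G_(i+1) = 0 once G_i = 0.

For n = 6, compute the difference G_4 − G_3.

(0) 6|_2 = 2^2 + 2 ↦ 3^3 + 3|_3 = 30 ⇒ 29
(1) 29|_3 = 3^3 + 2 ↦ 4^4 + 2|_4 = 258 ⇒ 257
(2) 257|_4 = 4^4 + 1 ↦ 5^5 + 1|_5 = 3126 ⇒ 3125
(3) 3125|_5 = 5^5 ↦ 6^6|_6 = 46656 ⇒ 46655

43530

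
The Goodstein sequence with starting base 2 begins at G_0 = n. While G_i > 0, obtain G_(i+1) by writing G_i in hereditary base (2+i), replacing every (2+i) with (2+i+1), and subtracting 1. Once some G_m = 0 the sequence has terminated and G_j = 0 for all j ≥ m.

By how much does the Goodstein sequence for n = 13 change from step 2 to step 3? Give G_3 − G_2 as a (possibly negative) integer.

G_0=13  [base 2] 2^(2 + 1) + 2^2 + 1  →[2↦3]→  3^(3 + 1) + 3^3 + 1 = 109  −1 ⇒ G_1=108
G_1=108  [base 3] 3^(3 + 1) + 3^3  →[3↦4]→  4^(4 + 1) + 4^4 = 1280  −1 ⇒ G_2=1279
G_2=1279  [base 4] 4^(4 + 1) + 3·4^3 + 3·4^2 + 3·4 + 3  →[4↦5]→  5^(5 + 1) + 3·5^3 + 3·5^2 + 3·5 + 3 = 16093  −1 ⇒ G_3=16092

14813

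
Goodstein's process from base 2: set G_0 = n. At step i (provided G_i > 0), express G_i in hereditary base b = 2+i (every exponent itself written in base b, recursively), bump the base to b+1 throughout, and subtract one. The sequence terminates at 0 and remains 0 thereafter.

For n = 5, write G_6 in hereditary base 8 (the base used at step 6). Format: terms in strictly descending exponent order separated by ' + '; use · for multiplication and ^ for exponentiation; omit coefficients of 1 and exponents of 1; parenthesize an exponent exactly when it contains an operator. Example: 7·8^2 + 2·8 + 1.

i=0: 5 = 2^2 + 1 (b=2); 2→3: 3^3 + 1 = 28; 28−1 = 27
i=1: 27 = 3^3 (b=3); 3→4: 4^4 = 256; 256−1 = 255
i=2: 255 = 3·4^3 + 3·4^2 + 3·4 + 3 (b=4); 4→5: 3·5^3 + 3·5^2 + 3·5 + 3 = 468; 468−1 = 467
i=3: 467 = 3·5^3 + 3·5^2 + 3·5 + 2 (b=5); 5→6: 3·6^3 + 3·6^2 + 3·6 + 2 = 776; 776−1 = 775
i=4: 775 = 3·6^3 + 3·6^2 + 3·6 + 1 (b=6); 6→7: 3·7^3 + 3·7^2 + 3·7 + 1 = 1198; 1198−1 = 1197
i=5: 1197 = 3·7^3 + 3·7^2 + 3·7 (b=7); 7→8: 3·8^3 + 3·8^2 + 3·8 = 1752; 1752−1 = 1751
i=6: 1751 = 3·8^3 + 3·8^2 + 2·8 + 7 (b=8); 8→9: 3·9^3 + 3·9^2 + 2·9 + 7 = 2455; 2455−1 = 2454

3·8^3 + 3·8^2 + 2·8 + 7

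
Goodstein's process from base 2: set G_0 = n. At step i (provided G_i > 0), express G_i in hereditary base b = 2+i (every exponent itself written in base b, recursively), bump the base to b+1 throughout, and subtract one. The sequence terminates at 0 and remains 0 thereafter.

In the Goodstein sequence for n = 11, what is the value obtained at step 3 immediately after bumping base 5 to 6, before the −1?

G_0=11  [base 2] 2^(2 + 1) + 2 + 1  →[2↦3]→  3^(3 + 1) + 3 + 1 = 85  −1 ⇒ G_1=84
G_1=84  [base 3] 3^(3 + 1) + 3  →[3↦4]→  4^(4 + 1) + 4 = 1028  −1 ⇒ G_2=1027
G_2=1027  [base 4] 4^(4 + 1) + 3  →[4↦5]→  5^(5 + 1) + 3 = 15628  −1 ⇒ G_3=15627
G_3=15627  [base 5] 5^(5 + 1) + 2  →[5↦6]→  6^(6 + 1) + 2 = 279938  −1 ⇒ G_4=279937

279938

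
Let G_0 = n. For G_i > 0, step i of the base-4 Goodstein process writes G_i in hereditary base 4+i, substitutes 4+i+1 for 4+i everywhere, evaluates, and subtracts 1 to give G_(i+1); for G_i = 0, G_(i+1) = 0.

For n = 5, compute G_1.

G_0 = 5. HB_4(5) = 4 + 1. Bump = 6. G_1 = 5.
G_1 = 5. HB_5(5) = 5. Bump = 6. G_2 = 5.

5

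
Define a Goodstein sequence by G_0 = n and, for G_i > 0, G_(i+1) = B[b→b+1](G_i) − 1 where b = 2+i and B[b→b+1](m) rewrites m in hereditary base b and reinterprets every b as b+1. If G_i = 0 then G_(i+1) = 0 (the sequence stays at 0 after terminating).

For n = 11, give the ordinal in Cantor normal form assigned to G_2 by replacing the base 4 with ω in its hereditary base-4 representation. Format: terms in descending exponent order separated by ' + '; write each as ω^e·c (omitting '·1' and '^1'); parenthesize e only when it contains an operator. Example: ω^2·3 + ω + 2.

step 0: 11 = 2^(2 + 1) + 2 + 1; sub 3 for 2: 3^(3 + 1) + 3 + 1; = 85; G_1 = 85−1 = 84
step 1: 84 = 3^(3 + 1) + 3; sub 4 for 3: 4^(4 + 1) + 4; = 1028; G_2 = 1028−1 = 1027
step 2: 1027 = 4^(4 + 1) + 3; sub 5 for 4: 5^(5 + 1) + 3; = 15628; G_3 = 15628−1 = 15627

ω^(ω + 1) + 3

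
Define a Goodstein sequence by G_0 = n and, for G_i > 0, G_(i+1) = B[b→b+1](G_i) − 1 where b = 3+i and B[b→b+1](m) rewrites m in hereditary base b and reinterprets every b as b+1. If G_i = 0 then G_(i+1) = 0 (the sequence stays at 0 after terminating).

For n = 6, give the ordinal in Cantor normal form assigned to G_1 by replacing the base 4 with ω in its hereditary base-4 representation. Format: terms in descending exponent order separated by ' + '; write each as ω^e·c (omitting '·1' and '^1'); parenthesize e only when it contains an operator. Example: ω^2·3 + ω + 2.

ω + 3

[0] 6 ≡ 2·3 (base 3). Lift 4: 8. −1: 7.
[1] 7 ≡ 4 + 3 (base 4). Lift 5: 8. −1: 7.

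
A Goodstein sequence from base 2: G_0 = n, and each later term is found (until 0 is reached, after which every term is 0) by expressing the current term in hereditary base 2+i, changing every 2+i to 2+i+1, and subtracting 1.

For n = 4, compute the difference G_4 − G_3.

4 —HB2→ 2^2 —bump→ 3^3 = 27 —(−1)→ 26
26 —HB3→ 2·3^2 + 2·3 + 2 —bump→ 2·4^2 + 2·4 + 2 = 42 —(−1)→ 41
41 —HB4→ 2·4^2 + 2·4 + 1 —bump→ 2·5^2 + 2·5 + 1 = 61 —(−1)→ 60
60 —HB5→ 2·5^2 + 2·5 —bump→ 2·6^2 + 2·6 = 84 —(−1)→ 83

23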